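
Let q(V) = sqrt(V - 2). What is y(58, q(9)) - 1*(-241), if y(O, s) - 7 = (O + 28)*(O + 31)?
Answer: 7902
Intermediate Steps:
q(V) = sqrt(-2 + V)
y(O, s) = 7 + (28 + O)*(31 + O) (y(O, s) = 7 + (O + 28)*(O + 31) = 7 + (28 + O)*(31 + O))
y(58, q(9)) - 1*(-241) = (875 + 58**2 + 59*58) - 1*(-241) = (875 + 3364 + 3422) + 241 = 7661 + 241 = 7902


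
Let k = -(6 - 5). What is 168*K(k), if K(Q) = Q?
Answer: -168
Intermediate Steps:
k = -1 (k = -1*1 = -1)
168*K(k) = 168*(-1) = -168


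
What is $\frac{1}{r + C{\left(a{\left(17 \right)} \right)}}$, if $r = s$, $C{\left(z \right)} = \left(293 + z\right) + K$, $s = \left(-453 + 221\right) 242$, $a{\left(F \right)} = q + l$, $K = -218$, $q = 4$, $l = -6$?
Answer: $- \frac{1}{56071} \approx -1.7835 \cdot 10^{-5}$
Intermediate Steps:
$a{\left(F \right)} = -2$ ($a{\left(F \right)} = 4 - 6 = -2$)
$s = -56144$ ($s = \left(-232\right) 242 = -56144$)
$C{\left(z \right)} = 75 + z$ ($C{\left(z \right)} = \left(293 + z\right) - 218 = 75 + z$)
$r = -56144$
$\frac{1}{r + C{\left(a{\left(17 \right)} \right)}} = \frac{1}{-56144 + \left(75 - 2\right)} = \frac{1}{-56144 + 73} = \frac{1}{-56071} = - \frac{1}{56071}$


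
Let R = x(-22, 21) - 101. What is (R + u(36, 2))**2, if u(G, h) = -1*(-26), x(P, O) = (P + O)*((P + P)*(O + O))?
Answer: 3143529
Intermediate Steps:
x(P, O) = 4*O*P*(O + P) (x(P, O) = (O + P)*((2*P)*(2*O)) = (O + P)*(4*O*P) = 4*O*P*(O + P))
u(G, h) = 26
R = 1747 (R = 4*21*(-22)*(21 - 22) - 101 = 4*21*(-22)*(-1) - 101 = 1848 - 101 = 1747)
(R + u(36, 2))**2 = (1747 + 26)**2 = 1773**2 = 3143529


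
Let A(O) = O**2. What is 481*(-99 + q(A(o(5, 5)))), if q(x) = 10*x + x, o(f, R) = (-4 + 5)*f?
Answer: 84656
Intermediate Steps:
o(f, R) = f (o(f, R) = 1*f = f)
q(x) = 11*x
481*(-99 + q(A(o(5, 5)))) = 481*(-99 + 11*5**2) = 481*(-99 + 11*25) = 481*(-99 + 275) = 481*176 = 84656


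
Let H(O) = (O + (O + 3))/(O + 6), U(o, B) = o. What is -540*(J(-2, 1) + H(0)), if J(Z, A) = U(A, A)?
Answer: -810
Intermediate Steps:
H(O) = (3 + 2*O)/(6 + O) (H(O) = (O + (3 + O))/(6 + O) = (3 + 2*O)/(6 + O))
J(Z, A) = A
-540*(J(-2, 1) + H(0)) = -540*(1 + (3 + 2*0)/(6 + 0)) = -540*(1 + (3 + 0)/6) = -540*(1 + (1/6)*3) = -540*(1 + 1/2) = -540*3/2 = -810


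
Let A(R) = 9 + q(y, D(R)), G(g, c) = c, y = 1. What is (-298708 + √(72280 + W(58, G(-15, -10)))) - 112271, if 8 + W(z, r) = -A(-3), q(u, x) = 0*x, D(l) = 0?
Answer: -410979 + √72263 ≈ -4.1071e+5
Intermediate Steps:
q(u, x) = 0
A(R) = 9 (A(R) = 9 + 0 = 9)
W(z, r) = -17 (W(z, r) = -8 - 1*9 = -8 - 9 = -17)
(-298708 + √(72280 + W(58, G(-15, -10)))) - 112271 = (-298708 + √(72280 - 17)) - 112271 = (-298708 + √72263) - 112271 = -410979 + √72263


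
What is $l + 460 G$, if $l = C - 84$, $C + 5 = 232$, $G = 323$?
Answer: $148723$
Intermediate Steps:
$C = 227$ ($C = -5 + 232 = 227$)
$l = 143$ ($l = 227 - 84 = 143$)
$l + 460 G = 143 + 460 \cdot 323 = 143 + 148580 = 148723$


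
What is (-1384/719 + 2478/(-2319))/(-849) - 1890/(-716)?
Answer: 446506302943/168927012354 ≈ 2.6432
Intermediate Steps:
(-1384/719 + 2478/(-2319))/(-849) - 1890/(-716) = (-1384*1/719 + 2478*(-1/2319))*(-1/849) - 1890*(-1/716) = (-1384/719 - 826/773)*(-1/849) + 945/358 = -1663726/555787*(-1/849) + 945/358 = 1663726/471863163 + 945/358 = 446506302943/168927012354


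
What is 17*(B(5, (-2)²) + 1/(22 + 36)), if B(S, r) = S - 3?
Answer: 1989/58 ≈ 34.293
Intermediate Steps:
B(S, r) = -3 + S
17*(B(5, (-2)²) + 1/(22 + 36)) = 17*((-3 + 5) + 1/(22 + 36)) = 17*(2 + 1/58) = 17*(117/58) = 1989/58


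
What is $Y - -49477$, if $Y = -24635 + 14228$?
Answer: $39070$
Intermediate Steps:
$Y = -10407$
$Y - -49477 = -10407 - -49477 = -10407 + 49477 = 39070$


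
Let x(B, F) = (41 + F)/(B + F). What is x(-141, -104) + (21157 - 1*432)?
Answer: 725384/35 ≈ 20725.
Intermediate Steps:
x(B, F) = (41 + F)/(B + F)
x(-141, -104) + (21157 - 1*432) = (41 - 104)/(-141 - 104) + (21157 - 1*432) = -63/(-245) + (21157 - 432) = -1/245*(-63) + 20725 = 9/35 + 20725 = 725384/35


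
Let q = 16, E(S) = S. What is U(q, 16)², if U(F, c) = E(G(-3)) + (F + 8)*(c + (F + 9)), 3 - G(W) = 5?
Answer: 964324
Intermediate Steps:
G(W) = -2 (G(W) = 3 - 1*5 = 3 - 5 = -2)
U(F, c) = -2 + (8 + F)*(9 + F + c) (U(F, c) = -2 + (F + 8)*(c + (F + 9)) = -2 + (8 + F)*(c + (9 + F)) = -2 + (8 + F)*(9 + F + c))
U(q, 16)² = (70 + 16² + 8*16 + 17*16 + 16*16)² = (70 + 256 + 128 + 272 + 256)² = 982² = 964324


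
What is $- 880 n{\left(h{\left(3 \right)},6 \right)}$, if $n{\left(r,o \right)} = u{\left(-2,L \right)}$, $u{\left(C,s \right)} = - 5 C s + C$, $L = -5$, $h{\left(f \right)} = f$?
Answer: $45760$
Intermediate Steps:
$u{\left(C,s \right)} = C - 5 C s$ ($u{\left(C,s \right)} = - 5 C s + C = C - 5 C s$)
$n{\left(r,o \right)} = -52$ ($n{\left(r,o \right)} = - 2 \left(1 - -25\right) = - 2 \left(1 + 25\right) = \left(-2\right) 26 = -52$)
$- 880 n{\left(h{\left(3 \right)},6 \right)} = \left(-880\right) \left(-52\right) = 45760$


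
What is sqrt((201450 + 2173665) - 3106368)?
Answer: I*sqrt(731253) ≈ 855.13*I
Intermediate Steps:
sqrt((201450 + 2173665) - 3106368) = sqrt(2375115 - 3106368) = sqrt(-731253) = I*sqrt(731253)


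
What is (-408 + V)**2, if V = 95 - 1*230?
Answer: 294849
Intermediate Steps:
V = -135 (V = 95 - 230 = -135)
(-408 + V)**2 = (-408 - 135)**2 = (-543)**2 = 294849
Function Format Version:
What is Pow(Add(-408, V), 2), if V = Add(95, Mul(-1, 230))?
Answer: 294849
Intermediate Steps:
V = -135 (V = Add(95, -230) = -135)
Pow(Add(-408, V), 2) = Pow(Add(-408, -135), 2) = Pow(-543, 2) = 294849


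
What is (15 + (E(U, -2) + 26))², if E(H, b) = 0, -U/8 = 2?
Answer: 1681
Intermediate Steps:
U = -16 (U = -8*2 = -16)
(15 + (E(U, -2) + 26))² = (15 + (0 + 26))² = (15 + 26)² = 41² = 1681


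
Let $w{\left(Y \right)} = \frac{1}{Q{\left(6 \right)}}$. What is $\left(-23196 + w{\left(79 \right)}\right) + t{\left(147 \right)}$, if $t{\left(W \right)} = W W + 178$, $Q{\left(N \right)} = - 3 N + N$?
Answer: $- \frac{16909}{12} \approx -1409.1$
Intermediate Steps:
$Q{\left(N \right)} = - 2 N$
$t{\left(W \right)} = 178 + W^{2}$ ($t{\left(W \right)} = W^{2} + 178 = 178 + W^{2}$)
$w{\left(Y \right)} = - \frac{1}{12}$ ($w{\left(Y \right)} = \frac{1}{\left(-2\right) 6} = \frac{1}{-12} = - \frac{1}{12}$)
$\left(-23196 + w{\left(79 \right)}\right) + t{\left(147 \right)} = \left(-23196 - \frac{1}{12}\right) + \left(178 + 147^{2}\right) = - \frac{278353}{12} + \left(178 + 21609\right) = - \frac{278353}{12} + 21787 = - \frac{16909}{12}$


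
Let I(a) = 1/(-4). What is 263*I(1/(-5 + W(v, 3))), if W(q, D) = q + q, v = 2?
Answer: -263/4 ≈ -65.750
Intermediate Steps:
W(q, D) = 2*q
I(a) = -¼
263*I(1/(-5 + W(v, 3))) = 263*(-¼) = -263/4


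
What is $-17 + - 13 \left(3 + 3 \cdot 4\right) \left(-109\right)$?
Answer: $21238$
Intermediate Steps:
$-17 + - 13 \left(3 + 3 \cdot 4\right) \left(-109\right) = -17 + - 13 \left(3 + 12\right) \left(-109\right) = -17 + \left(-13\right) 15 \left(-109\right) = -17 - -21255 = -17 + 21255 = 21238$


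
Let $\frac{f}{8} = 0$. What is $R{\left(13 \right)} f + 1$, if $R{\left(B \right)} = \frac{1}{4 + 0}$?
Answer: $1$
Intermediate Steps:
$f = 0$ ($f = 8 \cdot 0 = 0$)
$R{\left(B \right)} = \frac{1}{4}$
$R{\left(13 \right)} f + 1 = \frac{1}{4} \cdot 0 + 1 = 0 + 1 = 1$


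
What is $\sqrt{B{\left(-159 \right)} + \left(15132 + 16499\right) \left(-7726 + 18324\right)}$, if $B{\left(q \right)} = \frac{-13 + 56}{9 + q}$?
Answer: $\frac{\sqrt{301702803942}}{30} \approx 18309.0$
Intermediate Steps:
$B{\left(q \right)} = \frac{43}{9 + q}$
$\sqrt{B{\left(-159 \right)} + \left(15132 + 16499\right) \left(-7726 + 18324\right)} = \sqrt{\frac{43}{9 - 159} + \left(15132 + 16499\right) \left(-7726 + 18324\right)} = \sqrt{\frac{43}{-150} + 31631 \cdot 10598} = \sqrt{43 \left(- \frac{1}{150}\right) + 335225338} = \sqrt{- \frac{43}{150} + 335225338} = \sqrt{\frac{50283800657}{150}} = \frac{\sqrt{301702803942}}{30}$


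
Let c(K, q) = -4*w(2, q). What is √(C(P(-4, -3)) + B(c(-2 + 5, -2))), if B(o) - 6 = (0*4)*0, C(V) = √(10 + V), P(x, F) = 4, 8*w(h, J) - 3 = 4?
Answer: √(6 + √14) ≈ 3.1212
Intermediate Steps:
w(h, J) = 7/8 (w(h, J) = 3/8 + (⅛)*4 = 3/8 + ½ = 7/8)
c(K, q) = -7/2 (c(K, q) = -4*7/8 = -7/2)
B(o) = 6 (B(o) = 6 + (0*4)*0 = 6 + 0*0 = 6 + 0 = 6)
√(C(P(-4, -3)) + B(c(-2 + 5, -2))) = √(√(10 + 4) + 6) = √(√14 + 6) = √(6 + √14)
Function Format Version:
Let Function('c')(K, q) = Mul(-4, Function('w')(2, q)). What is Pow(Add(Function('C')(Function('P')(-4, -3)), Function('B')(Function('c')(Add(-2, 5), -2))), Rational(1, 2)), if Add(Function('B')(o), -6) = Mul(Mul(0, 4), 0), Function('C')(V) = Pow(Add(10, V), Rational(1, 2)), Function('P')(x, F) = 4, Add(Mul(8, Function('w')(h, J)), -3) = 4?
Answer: Pow(Add(6, Pow(14, Rational(1, 2))), Rational(1, 2)) ≈ 3.1212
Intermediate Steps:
Function('w')(h, J) = Rational(7, 8) (Function('w')(h, J) = Add(Rational(3, 8), Mul(Rational(1, 8), 4)) = Add(Rational(3, 8), Rational(1, 2)) = Rational(7, 8))
Function('c')(K, q) = Rational(-7, 2) (Function('c')(K, q) = Mul(-4, Rational(7, 8)) = Rational(-7, 2))
Function('B')(o) = 6 (Function('B')(o) = Add(6, Mul(Mul(0, 4), 0)) = Add(6, Mul(0, 0)) = Add(6, 0) = 6)
Pow(Add(Function('C')(Function('P')(-4, -3)), Function('B')(Function('c')(Add(-2, 5), -2))), Rational(1, 2)) = Pow(Add(Pow(Add(10, 4), Rational(1, 2)), 6), Rational(1, 2)) = Pow(Add(Pow(14, Rational(1, 2)), 6), Rational(1, 2)) = Pow(Add(6, Pow(14, Rational(1, 2))), Rational(1, 2))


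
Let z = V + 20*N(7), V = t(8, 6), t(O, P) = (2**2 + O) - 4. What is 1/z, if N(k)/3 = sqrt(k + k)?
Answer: -1/6292 + 15*sqrt(14)/12584 ≈ 0.0043011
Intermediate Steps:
t(O, P) = O (t(O, P) = (4 + O) - 4 = O)
N(k) = 3*sqrt(2)*sqrt(k) (N(k) = 3*sqrt(k + k) = 3*sqrt(2*k) = 3*(sqrt(2)*sqrt(k)) = 3*sqrt(2)*sqrt(k))
V = 8
z = 8 + 60*sqrt(14) (z = 8 + 20*(3*sqrt(2)*sqrt(7)) = 8 + 20*(3*sqrt(14)) = 8 + 60*sqrt(14) ≈ 232.50)
1/z = 1/(8 + 60*sqrt(14))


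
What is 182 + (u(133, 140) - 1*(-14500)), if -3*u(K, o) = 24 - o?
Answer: 44162/3 ≈ 14721.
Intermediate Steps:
u(K, o) = -8 + o/3 (u(K, o) = -(24 - o)/3 = -8 + o/3)
182 + (u(133, 140) - 1*(-14500)) = 182 + ((-8 + (1/3)*140) - 1*(-14500)) = 182 + ((-8 + 140/3) + 14500) = 182 + (116/3 + 14500) = 182 + 43616/3 = 44162/3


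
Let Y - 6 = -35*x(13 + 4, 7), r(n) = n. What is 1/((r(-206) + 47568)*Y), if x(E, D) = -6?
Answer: 1/10230192 ≈ 9.7750e-8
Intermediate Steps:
Y = 216 (Y = 6 - 35*(-6) = 6 + 210 = 216)
1/((r(-206) + 47568)*Y) = 1/((-206 + 47568)*216) = (1/216)/47362 = (1/47362)*(1/216) = 1/10230192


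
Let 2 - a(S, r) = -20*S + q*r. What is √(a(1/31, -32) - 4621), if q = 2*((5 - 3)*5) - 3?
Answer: I*√3915455/31 ≈ 63.831*I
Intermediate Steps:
q = 17 (q = 2*(2*5) - 3 = 2*10 - 3 = 20 - 3 = 17)
a(S, r) = 2 - 17*r + 20*S (a(S, r) = 2 - (-20*S + 17*r) = 2 + (-17*r + 20*S) = 2 - 17*r + 20*S)
√(a(1/31, -32) - 4621) = √((2 - 17*(-32) + 20/31) - 4621) = √((2 + 544 + 20*(1/31)) - 4621) = √((2 + 544 + 20/31) - 4621) = √(16946/31 - 4621) = √(-126305/31) = I*√3915455/31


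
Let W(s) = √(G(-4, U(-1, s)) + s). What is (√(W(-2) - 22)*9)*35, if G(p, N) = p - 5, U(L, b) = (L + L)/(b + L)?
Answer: 315*√(-22 + I*√11) ≈ 111.06 + 1481.6*I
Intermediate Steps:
U(L, b) = 2*L/(L + b) (U(L, b) = (2*L)/(L + b) = 2*L/(L + b))
G(p, N) = -5 + p
W(s) = √(-9 + s) (W(s) = √((-5 - 4) + s) = √(-9 + s))
(√(W(-2) - 22)*9)*35 = (√(√(-9 - 2) - 22)*9)*35 = (√(√(-11) - 22)*9)*35 = (√(I*√11 - 22)*9)*35 = (√(-22 + I*√11)*9)*35 = (9*√(-22 + I*√11))*35 = 315*√(-22 + I*√11)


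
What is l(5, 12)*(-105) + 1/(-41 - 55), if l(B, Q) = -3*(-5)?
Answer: -151201/96 ≈ -1575.0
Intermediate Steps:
l(B, Q) = 15
l(5, 12)*(-105) + 1/(-41 - 55) = 15*(-105) + 1/(-41 - 55) = -1575 + 1/(-96) = -1575 - 1/96 = -151201/96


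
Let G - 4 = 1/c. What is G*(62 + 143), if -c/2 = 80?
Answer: 26199/32 ≈ 818.72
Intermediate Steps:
c = -160 (c = -2*80 = -160)
G = 639/160 (G = 4 + 1/(-160) = 4 - 1/160 = 639/160 ≈ 3.9938)
G*(62 + 143) = 639*(62 + 143)/160 = (639/160)*205 = 26199/32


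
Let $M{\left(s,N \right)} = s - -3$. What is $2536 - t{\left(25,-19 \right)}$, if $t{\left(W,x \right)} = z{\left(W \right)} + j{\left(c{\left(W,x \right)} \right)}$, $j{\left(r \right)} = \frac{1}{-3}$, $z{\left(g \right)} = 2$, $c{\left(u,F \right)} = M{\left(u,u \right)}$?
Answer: $\frac{7603}{3} \approx 2534.3$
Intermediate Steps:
$M{\left(s,N \right)} = 3 + s$ ($M{\left(s,N \right)} = s + 3 = 3 + s$)
$c{\left(u,F \right)} = 3 + u$
$j{\left(r \right)} = - \frac{1}{3}$
$t{\left(W,x \right)} = \frac{5}{3}$ ($t{\left(W,x \right)} = 2 - \frac{1}{3} = \frac{5}{3}$)
$2536 - t{\left(25,-19 \right)} = 2536 - \frac{5}{3} = \frac{7603}{3}$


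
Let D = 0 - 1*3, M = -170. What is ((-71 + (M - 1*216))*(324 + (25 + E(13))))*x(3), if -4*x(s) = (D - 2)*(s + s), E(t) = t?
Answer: -1240755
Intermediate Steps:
D = -3 (D = 0 - 3 = -3)
x(s) = 5*s/2 (x(s) = -(-3 - 2)*(s + s)/4 = -(-5)*2*s/4 = -(-5)*s/2 = 5*s/2)
((-71 + (M - 1*216))*(324 + (25 + E(13))))*x(3) = ((-71 + (-170 - 1*216))*(324 + (25 + 13)))*((5/2)*3) = ((-71 + (-170 - 216))*(324 + 38))*(15/2) = ((-71 - 386)*362)*(15/2) = -457*362*(15/2) = -165434*15/2 = -1240755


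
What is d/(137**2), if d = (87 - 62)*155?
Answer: 3875/18769 ≈ 0.20646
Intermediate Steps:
d = 3875 (d = 25*155 = 3875)
d/(137**2) = 3875/(137**2) = 3875/18769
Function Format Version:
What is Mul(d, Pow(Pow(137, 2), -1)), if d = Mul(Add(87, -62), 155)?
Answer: Rational(3875, 18769) ≈ 0.20646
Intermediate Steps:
d = 3875 (d = Mul(25, 155) = 3875)
Mul(d, Pow(Pow(137, 2), -1)) = Mul(3875, Pow(Pow(137, 2), -1)) = Mul(3875, Pow(18769, -1)) = Mul(3875, Rational(1, 18769)) = Rational(3875, 18769)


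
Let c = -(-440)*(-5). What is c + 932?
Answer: -1268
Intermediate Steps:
c = -2200 (c = -55*40 = -2200)
c + 932 = -2200 + 932 = -1268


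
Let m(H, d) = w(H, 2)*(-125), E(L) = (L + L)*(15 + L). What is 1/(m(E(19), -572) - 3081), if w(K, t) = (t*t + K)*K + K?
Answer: -1/209468581 ≈ -4.7740e-9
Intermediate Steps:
E(L) = 2*L*(15 + L) (E(L) = (2*L)*(15 + L) = 2*L*(15 + L))
w(K, t) = K + K*(K + t²) (w(K, t) = (t² + K)*K + K = (K + t²)*K + K = K*(K + t²) + K = K + K*(K + t²))
m(H, d) = -125*H*(5 + H) (m(H, d) = (H*(1 + H + 2²))*(-125) = (H*(1 + H + 4))*(-125) = (H*(5 + H))*(-125) = -125*H*(5 + H))
1/(m(E(19), -572) - 3081) = 1/(-125*2*19*(15 + 19)*(5 + 2*19*(15 + 19)) - 3081) = 1/(-125*2*19*34*(5 + 2*19*34) - 3081) = 1/(-125*1292*(5 + 1292) - 3081) = 1/(-125*1292*1297 - 3081) = 1/(-209465500 - 3081) = 1/(-209468581) = -1/209468581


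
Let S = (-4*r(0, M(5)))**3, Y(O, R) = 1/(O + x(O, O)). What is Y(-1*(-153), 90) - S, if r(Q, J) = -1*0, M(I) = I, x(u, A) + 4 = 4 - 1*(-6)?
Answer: 1/159 ≈ 0.0062893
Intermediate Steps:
x(u, A) = 6 (x(u, A) = -4 + (4 - 1*(-6)) = -4 + (4 + 6) = -4 + 10 = 6)
Y(O, R) = 1/(6 + O) (Y(O, R) = 1/(O + 6) = 1/(6 + O))
r(Q, J) = 0
S = 0 (S = (-4*0)**3 = 0**3 = 0)
Y(-1*(-153), 90) - S = 1/(6 - 1*(-153)) - 1*0 = 1/(6 + 153) + 0 = 1/159 + 0 = 1/159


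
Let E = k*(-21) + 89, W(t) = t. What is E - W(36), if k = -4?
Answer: 137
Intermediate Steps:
E = 173 (E = -4*(-21) + 89 = 84 + 89 = 173)
E - W(36) = 173 - 1*36 = 173 - 36 = 137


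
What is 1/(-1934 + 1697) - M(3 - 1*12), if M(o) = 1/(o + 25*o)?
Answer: 1/18486 ≈ 5.4095e-5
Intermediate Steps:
M(o) = 1/(26*o)
1/(-1934 + 1697) - M(3 - 1*12) = 1/(-1934 + 1697) - 1/(26*(3 - 1*12)) = 1/(-237) - 1/(26*(3 - 12)) = -1/237 - 1/(26*(-9)) = -1/237 - (-1)/(26*9) = -1/237 - 1*(-1/234) = -1/237 + 1/234 = 1/18486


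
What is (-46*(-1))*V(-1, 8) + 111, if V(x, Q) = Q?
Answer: 479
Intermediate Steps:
(-46*(-1))*V(-1, 8) + 111 = -46*(-1)*8 + 111 = 46*8 + 111 = 368 + 111 = 479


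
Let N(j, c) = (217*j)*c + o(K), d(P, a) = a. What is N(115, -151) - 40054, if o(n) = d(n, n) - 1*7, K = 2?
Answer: -3808264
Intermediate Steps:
o(n) = -7 + n (o(n) = n - 1*7 = n - 7 = -7 + n)
N(j, c) = -5 + 217*c*j (N(j, c) = (217*j)*c + (-7 + 2) = 217*c*j - 5 = -5 + 217*c*j)
N(115, -151) - 40054 = (-5 + 217*(-151)*115) - 40054 = (-5 - 3768205) - 40054 = -3768210 - 40054 = -3808264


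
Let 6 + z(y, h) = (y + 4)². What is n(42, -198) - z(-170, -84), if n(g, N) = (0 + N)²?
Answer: 11654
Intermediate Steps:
n(g, N) = N²
z(y, h) = -6 + (4 + y)² (z(y, h) = -6 + (y + 4)² = -6 + (4 + y)²)
n(42, -198) - z(-170, -84) = (-198)² - (-6 + (4 - 170)²) = 39204 - (-6 + (-166)²) = 39204 - (-6 + 27556) = 39204 - 1*27550 = 39204 - 27550 = 11654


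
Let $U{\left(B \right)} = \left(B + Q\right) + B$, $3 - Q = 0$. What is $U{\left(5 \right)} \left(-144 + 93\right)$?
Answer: $-663$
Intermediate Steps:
$Q = 3$ ($Q = 3 - 0 = 3 + 0 = 3$)
$U{\left(B \right)} = 3 + 2 B$ ($U{\left(B \right)} = \left(B + 3\right) + B = \left(3 + B\right) + B = 3 + 2 B$)
$U{\left(5 \right)} \left(-144 + 93\right) = \left(3 + 2 \cdot 5\right) \left(-144 + 93\right) = \left(3 + 10\right) \left(-51\right) = 13 \left(-51\right) = -663$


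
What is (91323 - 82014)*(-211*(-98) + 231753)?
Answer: 2349880179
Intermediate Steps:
(91323 - 82014)*(-211*(-98) + 231753) = 9309*(20678 + 231753) = 9309*252431 = 2349880179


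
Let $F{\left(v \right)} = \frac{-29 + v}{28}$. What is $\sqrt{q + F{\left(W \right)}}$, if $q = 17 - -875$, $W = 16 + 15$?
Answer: $\frac{\sqrt{174846}}{14} \approx 29.868$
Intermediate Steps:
$W = 31$
$q = 892$ ($q = 17 + 875 = 892$)
$F{\left(v \right)} = - \frac{29}{28} + \frac{v}{28}$ ($F{\left(v \right)} = \left(-29 + v\right) \frac{1}{28} = - \frac{29}{28} + \frac{v}{28}$)
$\sqrt{q + F{\left(W \right)}} = \sqrt{892 + \left(- \frac{29}{28} + \frac{1}{28} \cdot 31\right)} = \sqrt{892 + \left(- \frac{29}{28} + \frac{31}{28}\right)} = \sqrt{892 + \frac{1}{14}} = \sqrt{\frac{12489}{14}} = \frac{\sqrt{174846}}{14}$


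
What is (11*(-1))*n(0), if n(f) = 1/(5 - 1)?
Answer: -11/4 ≈ -2.7500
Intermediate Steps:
n(f) = 1/4
(11*(-1))*n(0) = (11*(-1))*(1/4) = -11*1/4 = -11/4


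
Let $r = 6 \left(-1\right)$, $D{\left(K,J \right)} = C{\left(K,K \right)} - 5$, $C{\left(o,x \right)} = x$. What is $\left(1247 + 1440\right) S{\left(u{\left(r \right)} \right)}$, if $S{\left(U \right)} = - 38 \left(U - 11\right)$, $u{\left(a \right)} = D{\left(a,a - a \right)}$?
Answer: $2246332$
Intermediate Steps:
$D{\left(K,J \right)} = -5 + K$ ($D{\left(K,J \right)} = K - 5 = -5 + K$)
$r = -6$
$u{\left(a \right)} = -5 + a$
$S{\left(U \right)} = 418 - 38 U$ ($S{\left(U \right)} = - 38 \left(-11 + U\right) = 418 - 38 U$)
$\left(1247 + 1440\right) S{\left(u{\left(r \right)} \right)} = \left(1247 + 1440\right) \left(418 - 38 \left(-5 - 6\right)\right) = 2687 \left(418 - -418\right) = 2687 \left(418 + 418\right) = 2687 \cdot 836 = 2246332$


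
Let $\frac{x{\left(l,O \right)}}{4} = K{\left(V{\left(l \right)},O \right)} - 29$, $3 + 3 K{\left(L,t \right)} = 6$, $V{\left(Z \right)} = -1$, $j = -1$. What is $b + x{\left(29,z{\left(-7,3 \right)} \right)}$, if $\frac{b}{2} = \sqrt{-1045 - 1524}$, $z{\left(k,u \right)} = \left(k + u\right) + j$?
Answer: $-112 + 2 i \sqrt{2569} \approx -112.0 + 101.37 i$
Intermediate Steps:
$K{\left(L,t \right)} = 1$ ($K{\left(L,t \right)} = -1 + \frac{1}{3} \cdot 6 = -1 + 2 = 1$)
$z{\left(k,u \right)} = -1 + k + u$ ($z{\left(k,u \right)} = \left(k + u\right) - 1 = -1 + k + u$)
$x{\left(l,O \right)} = -112$ ($x{\left(l,O \right)} = 4 \left(1 - 29\right) = 4 \left(-28\right) = -112$)
$b = 2 i \sqrt{2569}$ ($b = 2 \sqrt{-1045 - 1524} = 2 \sqrt{-2569} = 2 i \sqrt{2569} \approx 101.37 i$)
$b + x{\left(29,z{\left(-7,3 \right)} \right)} = 2 i \sqrt{2569} - 112 = -112 + 2 i \sqrt{2569}$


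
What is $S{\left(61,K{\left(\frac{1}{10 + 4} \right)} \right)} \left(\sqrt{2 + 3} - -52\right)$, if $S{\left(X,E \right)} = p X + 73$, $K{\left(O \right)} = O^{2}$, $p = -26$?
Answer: $-78676 - 1513 \sqrt{5} \approx -82059.0$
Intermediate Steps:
$S{\left(X,E \right)} = 73 - 26 X$ ($S{\left(X,E \right)} = - 26 X + 73 = 73 - 26 X$)
$S{\left(61,K{\left(\frac{1}{10 + 4} \right)} \right)} \left(\sqrt{2 + 3} - -52\right) = \left(73 - 1586\right) \left(\sqrt{2 + 3} - -52\right) = \left(73 - 1586\right) \left(\sqrt{5} + 52\right) = - 1513 \left(52 + \sqrt{5}\right) = -78676 - 1513 \sqrt{5}$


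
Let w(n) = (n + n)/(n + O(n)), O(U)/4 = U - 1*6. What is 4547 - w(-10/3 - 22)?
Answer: 513773/113 ≈ 4546.7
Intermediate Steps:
O(U) = -24 + 4*U (O(U) = 4*(U - 1*6) = 4*(U - 6) = 4*(-6 + U) = -24 + 4*U)
w(n) = 2*n/(-24 + 5*n) (w(n) = (n + n)/(n + (-24 + 4*n)) = (2*n)/(-24 + 5*n) = 2*n/(-24 + 5*n))
4547 - w(-10/3 - 22) = 4547 - 2*(-10/3 - 22)/(-24 + 5*(-10/3 - 22)) = 4547 - 2*(-76)/(3*(-24 + 5*(-76/3))) = 4547 - 2*(-76)/(3*(-24 - 380/3)) = 4547 - 2*(-76)/(3*(-452/3)) = 4547 - 2*(-76)*(-3)/(3*452) = 4547 - 1*38/113 = 4547 - 38/113 = 513773/113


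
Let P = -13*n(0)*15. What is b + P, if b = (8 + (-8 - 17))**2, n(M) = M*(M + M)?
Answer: 289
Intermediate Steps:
n(M) = 2*M**2 (n(M) = M*(2*M) = 2*M**2)
b = 289 (b = (8 - 25)**2 = (-17)**2 = 289)
P = 0 (P = -26*0**2*15 = -26*0*15 = -13*0*15 = 0*15 = 0)
b + P = 289 + 0 = 289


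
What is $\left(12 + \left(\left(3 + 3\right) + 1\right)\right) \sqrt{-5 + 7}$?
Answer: $19 \sqrt{2} \approx 26.87$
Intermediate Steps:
$\left(12 + \left(\left(3 + 3\right) + 1\right)\right) \sqrt{-5 + 7} = \left(12 + \left(6 + 1\right)\right) \sqrt{2} = \left(12 + 7\right) \sqrt{2} = 19 \sqrt{2}$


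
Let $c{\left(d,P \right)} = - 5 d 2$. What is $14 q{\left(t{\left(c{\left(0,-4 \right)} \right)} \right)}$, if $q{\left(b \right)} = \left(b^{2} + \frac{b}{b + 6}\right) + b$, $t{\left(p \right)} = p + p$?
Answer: $0$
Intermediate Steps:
$c{\left(d,P \right)} = - 10 d$
$t{\left(p \right)} = 2 p$
$q{\left(b \right)} = b + b^{2} + \frac{b}{6 + b}$ ($q{\left(b \right)} = \left(b^{2} + \frac{b}{6 + b}\right) + b = b + b^{2} + \frac{b}{6 + b}$)
$14 q{\left(t{\left(c{\left(0,-4 \right)} \right)} \right)} = 14 \frac{2 \left(\left(-10\right) 0\right) \left(7 + \left(2 \left(\left(-10\right) 0\right)\right)^{2} + 7 \cdot 2 \left(\left(-10\right) 0\right)\right)}{6 + 2 \left(\left(-10\right) 0\right)} = 14 \frac{2 \cdot 0 \left(7 + \left(2 \cdot 0\right)^{2} + 7 \cdot 2 \cdot 0\right)}{6 + 2 \cdot 0} = 14 \frac{0 \left(7 + 0^{2} + 7 \cdot 0\right)}{6 + 0} = 14 \frac{0 \left(7 + 0 + 0\right)}{6} = 14 \cdot 0 \cdot \frac{1}{6} \cdot 7 = 14 \cdot 0 = 0$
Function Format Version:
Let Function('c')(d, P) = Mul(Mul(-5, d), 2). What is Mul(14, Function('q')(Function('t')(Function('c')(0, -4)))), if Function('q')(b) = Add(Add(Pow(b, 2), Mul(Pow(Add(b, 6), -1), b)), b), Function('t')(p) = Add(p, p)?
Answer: 0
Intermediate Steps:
Function('c')(d, P) = Mul(-10, d)
Function('t')(p) = Mul(2, p)
Function('q')(b) = Add(b, Pow(b, 2), Mul(b, Pow(Add(6, b), -1))) (Function('q')(b) = Add(Add(Pow(b, 2), Mul(Pow(Add(6, b), -1), b)), b) = Add(Add(Pow(b, 2), Mul(b, Pow(Add(6, b), -1))), b) = Add(b, Pow(b, 2), Mul(b, Pow(Add(6, b), -1))))
Mul(14, Function('q')(Function('t')(Function('c')(0, -4)))) = Mul(14, Mul(Mul(2, Mul(-10, 0)), Pow(Add(6, Mul(2, Mul(-10, 0))), -1), Add(7, Pow(Mul(2, Mul(-10, 0)), 2), Mul(7, Mul(2, Mul(-10, 0)))))) = Mul(14, Mul(Mul(2, 0), Pow(Add(6, Mul(2, 0)), -1), Add(7, Pow(Mul(2, 0), 2), Mul(7, Mul(2, 0))))) = Mul(14, Mul(0, Pow(Add(6, 0), -1), Add(7, Pow(0, 2), Mul(7, 0)))) = Mul(14, Mul(0, Pow(6, -1), Add(7, 0, 0))) = Mul(14, Mul(0, Rational(1, 6), 7)) = Mul(14, 0) = 0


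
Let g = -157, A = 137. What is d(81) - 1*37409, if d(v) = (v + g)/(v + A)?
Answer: -4077619/109 ≈ -37409.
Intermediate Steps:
d(v) = (-157 + v)/(137 + v) (d(v) = (v - 157)/(v + 137) = (-157 + v)/(137 + v))
d(81) - 1*37409 = (-157 + 81)/(137 + 81) - 1*37409 = -76/218 - 37409 = (1/218)*(-76) - 37409 = -38/109 - 37409 = -4077619/109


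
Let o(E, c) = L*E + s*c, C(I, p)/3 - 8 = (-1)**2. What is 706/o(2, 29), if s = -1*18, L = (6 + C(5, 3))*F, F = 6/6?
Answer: -353/228 ≈ -1.5482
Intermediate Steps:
C(I, p) = 27 (C(I, p) = 24 + 3*(-1)**2 = 24 + 3*1 = 24 + 3 = 27)
F = 1 (F = 6*(1/6) = 1)
L = 33 (L = (6 + 27)*1 = 33*1 = 33)
s = -18
o(E, c) = -18*c + 33*E (o(E, c) = 33*E - 18*c = -18*c + 33*E)
706/o(2, 29) = 706/(-18*29 + 33*2) = 706/(-522 + 66) = 706/(-456) = 706*(-1/456) = -353/228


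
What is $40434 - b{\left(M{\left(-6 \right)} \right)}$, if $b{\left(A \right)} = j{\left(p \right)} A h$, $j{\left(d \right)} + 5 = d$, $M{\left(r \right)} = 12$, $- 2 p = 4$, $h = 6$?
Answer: $40938$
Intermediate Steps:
$p = -2$ ($p = \left(- \frac{1}{2}\right) 4 = -2$)
$j{\left(d \right)} = -5 + d$
$b{\left(A \right)} = - 42 A$ ($b{\left(A \right)} = \left(-5 - 2\right) A 6 = - 7 A 6 = - 42 A$)
$40434 - b{\left(M{\left(-6 \right)} \right)} = 40434 - \left(-42\right) 12 = 40434 - -504 = 40434 + 504 = 40938$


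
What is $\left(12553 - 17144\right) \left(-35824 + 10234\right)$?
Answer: $117483690$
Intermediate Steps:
$\left(12553 - 17144\right) \left(-35824 + 10234\right) = \left(12553 - 17144\right) \left(-25590\right) = \left(-4591\right) \left(-25590\right) = 117483690$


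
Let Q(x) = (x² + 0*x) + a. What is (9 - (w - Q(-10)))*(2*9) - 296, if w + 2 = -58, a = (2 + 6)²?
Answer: 3898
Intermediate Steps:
a = 64 (a = 8² = 64)
Q(x) = 64 + x² (Q(x) = (x² + 0*x) + 64 = (x² + 0) + 64 = x² + 64 = 64 + x²)
w = -60 (w = -2 - 58 = -60)
(9 - (w - Q(-10)))*(2*9) - 296 = (9 - (-60 - (64 + (-10)²)))*(2*9) - 296 = (9 - (-60 - (64 + 100)))*18 - 296 = (9 - (-60 - 1*164))*18 - 296 = (9 - (-60 - 164))*18 - 296 = (9 - 1*(-224))*18 - 296 = (9 + 224)*18 - 296 = 233*18 - 296 = 4194 - 296 = 3898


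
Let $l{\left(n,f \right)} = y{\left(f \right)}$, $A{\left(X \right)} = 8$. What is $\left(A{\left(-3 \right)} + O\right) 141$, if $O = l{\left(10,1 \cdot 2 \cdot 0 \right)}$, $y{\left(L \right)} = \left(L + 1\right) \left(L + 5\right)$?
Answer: $1833$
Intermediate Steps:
$y{\left(L \right)} = \left(1 + L\right) \left(5 + L\right)$
$l{\left(n,f \right)} = 5 + f^{2} + 6 f$
$O = 5$ ($O = 5 + \left(1 \cdot 2 \cdot 0\right)^{2} + 6 \cdot 1 \cdot 2 \cdot 0 = 5 + \left(2 \cdot 0\right)^{2} + 6 \cdot 2 \cdot 0 = 5 + 0^{2} + 6 \cdot 0 = 5 + 0 + 0 = 5$)
$\left(A{\left(-3 \right)} + O\right) 141 = \left(8 + 5\right) 141 = 13 \cdot 141 = 1833$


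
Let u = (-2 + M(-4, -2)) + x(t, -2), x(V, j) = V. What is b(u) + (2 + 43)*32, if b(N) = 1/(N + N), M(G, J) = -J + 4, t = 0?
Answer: 11521/8 ≈ 1440.1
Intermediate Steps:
M(G, J) = 4 - J
u = 4 (u = (-2 + (4 - 1*(-2))) + 0 = (-2 + (4 + 2)) + 0 = (-2 + 6) + 0 = 4 + 0 = 4)
b(N) = 1/(2*N)
b(u) + (2 + 43)*32 = (½)/4 + (2 + 43)*32 = (½)*(¼) + 45*32 = ⅛ + 1440 = 11521/8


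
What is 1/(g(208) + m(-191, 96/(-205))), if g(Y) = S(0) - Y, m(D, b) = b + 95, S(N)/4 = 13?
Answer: -205/12601 ≈ -0.016269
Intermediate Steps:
S(N) = 52 (S(N) = 4*13 = 52)
m(D, b) = 95 + b
g(Y) = 52 - Y
1/(g(208) + m(-191, 96/(-205))) = 1/((52 - 1*208) + (95 + 96/(-205))) = 1/((52 - 208) + (95 + 96*(-1/205))) = 1/(-156 + (95 - 96/205)) = 1/(-156 + 19379/205) = 1/(-12601/205) = -205/12601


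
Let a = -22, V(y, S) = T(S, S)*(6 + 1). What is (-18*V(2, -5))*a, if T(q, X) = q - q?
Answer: 0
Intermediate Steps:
T(q, X) = 0
V(y, S) = 0 (V(y, S) = 0*(6 + 1) = 0*7 = 0)
(-18*V(2, -5))*a = -18*0*(-22) = 0*(-22) = 0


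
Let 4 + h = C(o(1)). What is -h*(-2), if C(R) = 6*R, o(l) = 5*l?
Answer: 52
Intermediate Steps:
h = 26 (h = -4 + 6*(5*1) = -4 + 6*5 = -4 + 30 = 26)
-h*(-2) = -1*26*(-2) = -26*(-2) = 52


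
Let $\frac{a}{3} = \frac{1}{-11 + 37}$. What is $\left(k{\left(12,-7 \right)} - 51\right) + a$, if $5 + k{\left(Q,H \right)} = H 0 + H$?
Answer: $- \frac{1635}{26} \approx -62.885$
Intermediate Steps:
$k{\left(Q,H \right)} = -5 + H$ ($k{\left(Q,H \right)} = -5 + \left(H 0 + H\right) = -5 + \left(0 + H\right) = -5 + H$)
$a = \frac{3}{26}$ ($a = \frac{3}{-11 + 37} = \frac{3}{26} \approx 0.11538$)
$\left(k{\left(12,-7 \right)} - 51\right) + a = \left(\left(-5 - 7\right) - 51\right) + \frac{3}{26} = \left(-12 - 51\right) + \frac{3}{26} = -63 + \frac{3}{26} = - \frac{1635}{26}$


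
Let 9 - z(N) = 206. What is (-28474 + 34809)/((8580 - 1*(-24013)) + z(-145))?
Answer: 905/4628 ≈ 0.19555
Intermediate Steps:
z(N) = -197 (z(N) = 9 - 1*206 = 9 - 206 = -197)
(-28474 + 34809)/((8580 - 1*(-24013)) + z(-145)) = (-28474 + 34809)/((8580 - 1*(-24013)) - 197) = 6335/((8580 + 24013) - 197) = 6335/(32593 - 197) = 6335/32396 = 6335*(1/32396) = 905/4628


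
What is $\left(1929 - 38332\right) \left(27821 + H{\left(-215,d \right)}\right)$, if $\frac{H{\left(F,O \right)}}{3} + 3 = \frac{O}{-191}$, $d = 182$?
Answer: $- \frac{193356209038}{191} \approx -1.0123 \cdot 10^{9}$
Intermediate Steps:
$H{\left(F,O \right)} = -9 - \frac{3 O}{191}$ ($H{\left(F,O \right)} = -9 + 3 \frac{O}{-191} = -9 + 3 O \left(- \frac{1}{191}\right) = -9 + 3 \left(- \frac{O}{191}\right) = -9 - \frac{3 O}{191}$)
$\left(1929 - 38332\right) \left(27821 + H{\left(-215,d \right)}\right) = \left(1929 - 38332\right) \left(27821 - \frac{2265}{191}\right) = - 36403 \left(27821 - \frac{2265}{191}\right) = \left(-36403\right) \frac{5311546}{191} = - \frac{193356209038}{191}$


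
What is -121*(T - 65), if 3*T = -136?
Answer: 40051/3 ≈ 13350.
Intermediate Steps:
T = -136/3 (T = (⅓)*(-136) = -136/3 ≈ -45.333)
-121*(T - 65) = -121*(-136/3 - 65) = -121*(-331/3) = 40051/3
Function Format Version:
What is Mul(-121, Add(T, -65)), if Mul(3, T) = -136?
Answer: Rational(40051, 3) ≈ 13350.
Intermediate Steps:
T = Rational(-136, 3) (T = Mul(Rational(1, 3), -136) = Rational(-136, 3) ≈ -45.333)
Mul(-121, Add(T, -65)) = Mul(-121, Add(Rational(-136, 3), -65)) = Mul(-121, Rational(-331, 3)) = Rational(40051, 3)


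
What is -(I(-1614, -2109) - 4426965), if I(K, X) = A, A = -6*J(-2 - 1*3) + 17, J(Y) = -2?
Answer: 4426936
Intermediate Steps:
A = 29 (A = -6*(-2) + 17 = 12 + 17 = 29)
I(K, X) = 29
-(I(-1614, -2109) - 4426965) = -(29 - 4426965) = -1*(-4426936) = 4426936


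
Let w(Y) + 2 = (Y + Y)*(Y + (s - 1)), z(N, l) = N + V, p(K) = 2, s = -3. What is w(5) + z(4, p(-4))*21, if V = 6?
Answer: 218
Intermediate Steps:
z(N, l) = 6 + N (z(N, l) = N + 6 = 6 + N)
w(Y) = -2 + 2*Y*(-4 + Y) (w(Y) = -2 + (Y + Y)*(Y + (-3 - 1)) = -2 + (2*Y)*(Y - 4) = -2 + (2*Y)*(-4 + Y) = -2 + 2*Y*(-4 + Y))
w(5) + z(4, p(-4))*21 = (-2 - 8*5 + 2*5²) + (6 + 4)*21 = (-2 - 40 + 2*25) + 10*21 = (-2 - 40 + 50) + 210 = 8 + 210 = 218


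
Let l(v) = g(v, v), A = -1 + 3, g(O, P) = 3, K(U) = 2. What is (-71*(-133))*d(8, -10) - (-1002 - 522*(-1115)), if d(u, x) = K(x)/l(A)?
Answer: -1724198/3 ≈ -5.7473e+5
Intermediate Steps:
A = 2
l(v) = 3
d(u, x) = 2/3
(-71*(-133))*d(8, -10) - (-1002 - 522*(-1115)) = -71*(-133)*(2/3) - (-1002 - 522*(-1115)) = 9443*(2/3) - (-1002 + 582030) = 18886/3 - 1*581028 = 18886/3 - 581028 = -1724198/3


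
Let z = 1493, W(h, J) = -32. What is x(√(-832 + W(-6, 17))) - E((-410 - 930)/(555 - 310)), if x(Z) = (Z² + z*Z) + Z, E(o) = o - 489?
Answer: -18107/49 + 17928*I*√6 ≈ -369.53 + 43914.0*I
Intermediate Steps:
E(o) = -489 + o
x(Z) = Z² + 1494*Z (x(Z) = (Z² + 1493*Z) + Z = Z² + 1494*Z)
x(√(-832 + W(-6, 17))) - E((-410 - 930)/(555 - 310)) = √(-832 - 32)*(1494 + √(-832 - 32)) - (-489 + (-410 - 930)/(555 - 310)) = √(-864)*(1494 + √(-864)) - (-489 - 1340/245) = (12*I*√6)*(1494 + 12*I*√6) - (-489 - 1340*1/245) = 12*I*√6*(1494 + 12*I*√6) - (-489 - 268/49) = 12*I*√6*(1494 + 12*I*√6) - 1*(-24229/49) = 12*I*√6*(1494 + 12*I*√6) + 24229/49 = 24229/49 + 12*I*√6*(1494 + 12*I*√6)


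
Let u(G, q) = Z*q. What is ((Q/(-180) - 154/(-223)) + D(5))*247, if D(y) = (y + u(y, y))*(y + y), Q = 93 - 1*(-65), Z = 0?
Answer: 246936521/20070 ≈ 12304.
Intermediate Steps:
u(G, q) = 0 (u(G, q) = 0*q = 0)
Q = 158 (Q = 93 + 65 = 158)
D(y) = 2*y**2 (D(y) = (y + 0)*(y + y) = y*(2*y) = 2*y**2)
((Q/(-180) - 154/(-223)) + D(5))*247 = ((158/(-180) - 154/(-223)) + 2*5**2)*247 = ((158*(-1/180) - 154*(-1/223)) + 2*25)*247 = ((-79/90 + 154/223) + 50)*247 = (-3757/20070 + 50)*247 = (999743/20070)*247 = 246936521/20070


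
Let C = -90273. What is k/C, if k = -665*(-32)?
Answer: -21280/90273 ≈ -0.23573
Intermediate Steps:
k = 21280
k/C = 21280/(-90273) = 21280*(-1/90273) = -21280/90273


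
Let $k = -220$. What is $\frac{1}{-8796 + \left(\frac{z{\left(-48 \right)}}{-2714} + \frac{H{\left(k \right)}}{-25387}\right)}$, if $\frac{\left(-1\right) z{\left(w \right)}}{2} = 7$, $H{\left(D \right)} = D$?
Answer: $- \frac{34450159}{303023122315} \approx -0.00011369$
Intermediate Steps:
$z{\left(w \right)} = -14$ ($z{\left(w \right)} = \left(-2\right) 7 = -14$)
$\frac{1}{-8796 + \left(\frac{z{\left(-48 \right)}}{-2714} + \frac{H{\left(k \right)}}{-25387}\right)} = \frac{1}{-8796 - \left(- \frac{220}{25387} - \frac{7}{1357}\right)} = \frac{1}{-8796 - - \frac{476249}{34450159}} = \frac{1}{-8796 + \left(\frac{7}{1357} + \frac{220}{25387}\right)} = \frac{1}{-8796 + \frac{476249}{34450159}} = \frac{1}{- \frac{303023122315}{34450159}} = - \frac{34450159}{303023122315}$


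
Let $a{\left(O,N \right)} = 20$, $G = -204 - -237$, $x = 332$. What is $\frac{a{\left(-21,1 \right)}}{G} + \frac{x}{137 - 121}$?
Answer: $\frac{2819}{132} \approx 21.356$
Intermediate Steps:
$G = 33$ ($G = -204 + 237 = 33$)
$\frac{a{\left(-21,1 \right)}}{G} + \frac{x}{137 - 121} = \frac{20}{33} + \frac{332}{137 - 121} = 20 \cdot \frac{1}{33} + \frac{332}{137 - 121} = \frac{20}{33} + \frac{332}{16} = \frac{20}{33} + 332 \cdot \frac{1}{16} = \frac{20}{33} + \frac{83}{4} = \frac{2819}{132}$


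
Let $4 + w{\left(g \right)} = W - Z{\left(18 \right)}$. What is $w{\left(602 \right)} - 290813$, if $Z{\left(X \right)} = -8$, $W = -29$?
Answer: $-290838$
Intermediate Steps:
$w{\left(g \right)} = -25$ ($w{\left(g \right)} = -4 - 21 = -25$)
$w{\left(602 \right)} - 290813 = -25 - 290813 = -290838$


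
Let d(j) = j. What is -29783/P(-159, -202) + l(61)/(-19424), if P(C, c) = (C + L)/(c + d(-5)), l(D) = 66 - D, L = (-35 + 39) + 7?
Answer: -29937633521/718688 ≈ -41656.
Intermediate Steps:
L = 11 (L = 4 + 7 = 11)
P(C, c) = (11 + C)/(-5 + c) (P(C, c) = (C + 11)/(c - 5) = (11 + C)/(-5 + c))
-29783/P(-159, -202) + l(61)/(-19424) = -29783*(-5 - 202)/(11 - 159) + (66 - 1*61)/(-19424) = -29783/(-148/(-207)) + (66 - 61)*(-1/19424) = -29783/((-1/207*(-148))) + 5*(-1/19424) = -29783/148/207 - 5/19424 = -29783*207/148 - 5/19424 = -6165081/148 - 5/19424 = -29937633521/718688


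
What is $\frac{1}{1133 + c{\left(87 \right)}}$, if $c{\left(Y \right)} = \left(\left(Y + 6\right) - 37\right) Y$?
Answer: $\frac{1}{6005} \approx 0.00016653$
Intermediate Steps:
$c{\left(Y \right)} = Y \left(-31 + Y\right)$ ($c{\left(Y \right)} = \left(\left(6 + Y\right) - 37\right) Y = \left(-31 + Y\right) Y = Y \left(-31 + Y\right)$)
$\frac{1}{1133 + c{\left(87 \right)}} = \frac{1}{1133 + 87 \left(-31 + 87\right)} = \frac{1}{1133 + 87 \cdot 56} = \frac{1}{1133 + 4872} = \frac{1}{6005}$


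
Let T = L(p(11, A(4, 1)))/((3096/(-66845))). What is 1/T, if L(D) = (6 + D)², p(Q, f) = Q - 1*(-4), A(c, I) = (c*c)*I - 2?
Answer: -344/3275405 ≈ -0.00010503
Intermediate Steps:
A(c, I) = -2 + I*c² (A(c, I) = c²*I - 2 = I*c² - 2 = -2 + I*c²)
p(Q, f) = 4 + Q (p(Q, f) = Q + 4 = 4 + Q)
T = -3275405/344 (T = (6 + (4 + 11))²/((3096/(-66845))) = (6 + 15)²/((3096*(-1/66845))) = 21²/(-3096/66845) = 441*(-66845/3096) = -3275405/344 ≈ -9521.5)
1/T = 1/(-3275405/344) = -344/3275405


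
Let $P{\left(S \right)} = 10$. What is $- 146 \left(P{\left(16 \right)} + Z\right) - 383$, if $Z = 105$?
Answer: $-17173$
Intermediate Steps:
$- 146 \left(P{\left(16 \right)} + Z\right) - 383 = - 146 \left(10 + 105\right) - 383 = \left(-146\right) 115 - 383 = -16790 - 383 = -17173$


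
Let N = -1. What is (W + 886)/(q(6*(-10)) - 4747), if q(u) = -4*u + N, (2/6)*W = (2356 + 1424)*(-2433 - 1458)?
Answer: 22061527/2254 ≈ 9787.7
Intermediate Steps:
W = -44123940 (W = 3*((2356 + 1424)*(-2433 - 1458)) = 3*(3780*(-3891)) = 3*(-14707980) = -44123940)
q(u) = -1 - 4*u (q(u) = -4*u - 1 = -1 - 4*u)
(W + 886)/(q(6*(-10)) - 4747) = (-44123940 + 886)/((-1 - 24*(-10)) - 4747) = -44123054/((-1 - 4*(-60)) - 4747) = -44123054/((-1 + 240) - 4747) = -44123054/(239 - 4747) = -44123054/(-4508) = -44123054*(-1/4508) = 22061527/2254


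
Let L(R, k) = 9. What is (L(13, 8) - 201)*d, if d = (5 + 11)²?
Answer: -49152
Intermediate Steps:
d = 256 (d = 16² = 256)
(L(13, 8) - 201)*d = (9 - 201)*256 = -192*256 = -49152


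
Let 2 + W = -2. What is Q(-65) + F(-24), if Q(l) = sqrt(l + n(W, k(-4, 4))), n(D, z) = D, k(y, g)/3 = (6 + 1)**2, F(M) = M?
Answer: -24 + I*sqrt(69) ≈ -24.0 + 8.3066*I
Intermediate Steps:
W = -4 (W = -2 - 2 = -4)
k(y, g) = 147 (k(y, g) = 3*(6 + 1)**2 = 3*7**2 = 3*49 = 147)
Q(l) = sqrt(-4 + l) (Q(l) = sqrt(l - 4) = sqrt(-4 + l))
Q(-65) + F(-24) = sqrt(-4 - 65) - 24 = sqrt(-69) - 24 = I*sqrt(69) - 24 = -24 + I*sqrt(69)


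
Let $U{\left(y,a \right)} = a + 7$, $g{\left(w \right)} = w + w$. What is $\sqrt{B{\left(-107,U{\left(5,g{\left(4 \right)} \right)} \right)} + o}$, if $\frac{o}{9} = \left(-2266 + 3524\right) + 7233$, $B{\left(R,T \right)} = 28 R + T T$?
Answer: $4 \sqrt{4603} \approx 271.38$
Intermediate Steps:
$g{\left(w \right)} = 2 w$
$U{\left(y,a \right)} = 7 + a$
$B{\left(R,T \right)} = T^{2} + 28 R$ ($B{\left(R,T \right)} = 28 R + T^{2} = T^{2} + 28 R$)
$o = 76419$ ($o = 9 \left(\left(-2266 + 3524\right) + 7233\right) = 9 \left(1258 + 7233\right) = 9 \cdot 8491 = 76419$)
$\sqrt{B{\left(-107,U{\left(5,g{\left(4 \right)} \right)} \right)} + o} = \sqrt{\left(\left(7 + 2 \cdot 4\right)^{2} + 28 \left(-107\right)\right) + 76419} = \sqrt{\left(\left(7 + 8\right)^{2} - 2996\right) + 76419} = \sqrt{\left(15^{2} - 2996\right) + 76419} = \sqrt{\left(225 - 2996\right) + 76419} = \sqrt{-2771 + 76419} = \sqrt{73648} = 4 \sqrt{4603}$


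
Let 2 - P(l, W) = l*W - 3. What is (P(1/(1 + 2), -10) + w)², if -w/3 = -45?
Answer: 184900/9 ≈ 20544.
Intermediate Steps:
w = 135 (w = -3*(-45) = 135)
P(l, W) = 5 - W*l (P(l, W) = 2 - (l*W - 3) = 2 - (W*l - 3) = 2 - (-3 + W*l) = 2 + (3 - W*l) = 5 - W*l)
(P(1/(1 + 2), -10) + w)² = ((5 - 1*(-10)/(1 + 2)) + 135)² = ((5 - 1*(-10)/3) + 135)² = ((5 - 1*(-10)*⅓) + 135)² = ((5 + 10/3) + 135)² = (25/3 + 135)² = (430/3)² = 184900/9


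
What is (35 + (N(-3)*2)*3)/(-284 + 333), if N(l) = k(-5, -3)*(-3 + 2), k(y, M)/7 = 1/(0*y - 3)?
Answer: 1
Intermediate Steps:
k(y, M) = -7/3 (k(y, M) = 7/(0*y - 3) = 7/(0 - 3) = 7/(-3) = 7*(-⅓) = -7/3)
N(l) = 7/3 (N(l) = -7*(-3 + 2)/3 = -7/3*(-1) = 7/3)
(35 + (N(-3)*2)*3)/(-284 + 333) = (35 + ((7/3)*2)*3)/(-284 + 333) = (35 + (14/3)*3)/49 = (35 + 14)*(1/49) = 49*(1/49) = 1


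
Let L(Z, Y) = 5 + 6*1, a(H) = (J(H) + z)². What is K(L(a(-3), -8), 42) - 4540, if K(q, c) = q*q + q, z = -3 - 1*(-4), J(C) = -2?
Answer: -4408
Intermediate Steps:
z = 1 (z = -3 + 4 = 1)
a(H) = 1 (a(H) = (-2 + 1)² = (-1)² = 1)
L(Z, Y) = 11 (L(Z, Y) = 5 + 6 = 11)
K(q, c) = q + q² (K(q, c) = q² + q = q + q²)
K(L(a(-3), -8), 42) - 4540 = 11*(1 + 11) - 4540 = 11*12 - 4540 = 132 - 4540 = -4408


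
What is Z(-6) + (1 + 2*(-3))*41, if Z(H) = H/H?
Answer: -204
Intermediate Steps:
Z(H) = 1
Z(-6) + (1 + 2*(-3))*41 = 1 + (1 + 2*(-3))*41 = 1 + (1 - 6)*41 = 1 - 5*41 = 1 - 205 = -204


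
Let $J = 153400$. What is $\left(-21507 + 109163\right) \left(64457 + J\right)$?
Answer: $19096473192$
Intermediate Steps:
$\left(-21507 + 109163\right) \left(64457 + J\right) = \left(-21507 + 109163\right) \left(64457 + 153400\right) = 87656 \cdot 217857 = 19096473192$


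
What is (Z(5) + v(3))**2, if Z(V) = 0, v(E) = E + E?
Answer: 36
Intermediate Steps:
v(E) = 2*E
(Z(5) + v(3))**2 = (0 + 2*3)**2 = (0 + 6)**2 = 6**2 = 36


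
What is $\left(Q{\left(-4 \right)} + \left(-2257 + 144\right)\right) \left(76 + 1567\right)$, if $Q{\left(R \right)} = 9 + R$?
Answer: $-3463444$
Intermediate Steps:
$\left(Q{\left(-4 \right)} + \left(-2257 + 144\right)\right) \left(76 + 1567\right) = \left(\left(9 - 4\right) + \left(-2257 + 144\right)\right) \left(76 + 1567\right) = \left(5 - 2113\right) 1643 = \left(-2108\right) 1643 = -3463444$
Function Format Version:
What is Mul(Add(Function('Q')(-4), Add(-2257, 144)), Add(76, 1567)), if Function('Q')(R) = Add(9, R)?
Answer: -3463444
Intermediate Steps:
Mul(Add(Function('Q')(-4), Add(-2257, 144)), Add(76, 1567)) = Mul(Add(Add(9, -4), Add(-2257, 144)), Add(76, 1567)) = Mul(Add(5, -2113), 1643) = Mul(-2108, 1643) = -3463444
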